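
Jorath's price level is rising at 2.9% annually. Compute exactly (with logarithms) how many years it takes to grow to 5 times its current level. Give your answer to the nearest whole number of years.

56 years

t = ln(5) / ln(1 + 0.029) = 1.6094 / 0.028587 ≈ 56.30.
≈ 56 years.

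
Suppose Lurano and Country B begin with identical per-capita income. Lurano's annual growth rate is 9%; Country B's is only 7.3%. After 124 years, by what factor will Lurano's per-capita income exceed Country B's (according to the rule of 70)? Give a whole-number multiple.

Rate gap = 9% − 7.3% = 1.7 points.
The ratio doubles every 70/1.7 ≈ 41.18 years.
124/41.18 ≈ 3.01 doublings → ratio ≈ 2^3.01 ≈ 8.

approximately 8 times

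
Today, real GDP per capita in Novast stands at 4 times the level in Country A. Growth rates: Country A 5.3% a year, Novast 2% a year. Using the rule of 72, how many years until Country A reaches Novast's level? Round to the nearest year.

roughly 44 years

Country A gains on Novast at 5.3% − 2% = 3.3 points a year.
At that relative rate the gap halves every 72/3.3 ≈ 21.82 years.
A 4 times gap closes after 2 halvings: 2 × 21.82 ≈ 44 years.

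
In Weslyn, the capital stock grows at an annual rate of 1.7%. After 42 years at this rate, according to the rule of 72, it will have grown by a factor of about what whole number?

72/1.7 ≈ 42.35 years per doubling.
42 years fits 1 doubling: 2^1 = 2.

roughly 2 times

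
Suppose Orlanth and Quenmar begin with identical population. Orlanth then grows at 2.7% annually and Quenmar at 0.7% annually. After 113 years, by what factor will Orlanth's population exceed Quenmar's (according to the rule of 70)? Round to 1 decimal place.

Rate gap = 2.7% − 0.7% = 2 points.
The ratio doubles every 70/2 ≈ 35.00 years.
113/35.00 ≈ 3.23 doublings → ratio ≈ 2^3.23 ≈ 9.4.

9.4 times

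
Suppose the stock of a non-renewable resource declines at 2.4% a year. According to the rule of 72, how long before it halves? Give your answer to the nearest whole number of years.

The rule works in reverse for decay: 72/2.4 ≈ 30.00 years to halve.

≈ 30 years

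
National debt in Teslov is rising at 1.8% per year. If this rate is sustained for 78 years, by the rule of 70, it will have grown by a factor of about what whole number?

roughly 4 times

At 1.8% one doubling takes ≈ 38.89 years; 78 years is 2 of them, so ×4.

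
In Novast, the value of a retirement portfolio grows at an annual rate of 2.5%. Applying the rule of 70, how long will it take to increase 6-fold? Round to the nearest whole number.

approximately 72 years

One doubling takes 70/2.5 = 28.00 years.
6× is log₂ 6 ≈ 2.58 doublings, so ≈ 2.58 × 28.00 = 72 years.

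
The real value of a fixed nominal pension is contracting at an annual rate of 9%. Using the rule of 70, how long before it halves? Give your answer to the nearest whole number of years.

roughly 8 years

Falling at 9%, it halves about every 70/9 = 7.78 years.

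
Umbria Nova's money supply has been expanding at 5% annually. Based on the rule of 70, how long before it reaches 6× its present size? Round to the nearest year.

At 5% it doubles every 70/5 ≈ 14.00 years.
Reaching 6× takes log₂(6) ≈ 2.58 doublings.
2.58 × 14.00 ≈ 36 years.

approximately 36 years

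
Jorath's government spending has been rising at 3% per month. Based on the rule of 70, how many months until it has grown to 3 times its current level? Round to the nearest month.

At 3% it doubles every 70/3 ≈ 23.33 months.
3× is log₂ 3 ≈ 1.58 doublings, so ≈ 1.58 × 23.33 = 37 months.

37 months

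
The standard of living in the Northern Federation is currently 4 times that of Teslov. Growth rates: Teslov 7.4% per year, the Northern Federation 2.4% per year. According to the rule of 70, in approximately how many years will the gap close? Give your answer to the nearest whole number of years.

Teslov gains on the Northern Federation at 7.4% − 2.4% = 5 points a year.
At that relative rate the gap halves every 70/5 ≈ 14.00 years.
A 4 times gap closes after 2 halvings: 2 × 14.00 ≈ 28 years.

around 28 years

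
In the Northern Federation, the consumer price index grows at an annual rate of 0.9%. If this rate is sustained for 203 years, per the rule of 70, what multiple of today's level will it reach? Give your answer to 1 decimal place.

Doubling time ≈ 70/0.9 = 77.78 years.
203 years / 77.78 ≈ 2.61 doublings → factor 2^2.61 ≈ 6.1.

6.1 times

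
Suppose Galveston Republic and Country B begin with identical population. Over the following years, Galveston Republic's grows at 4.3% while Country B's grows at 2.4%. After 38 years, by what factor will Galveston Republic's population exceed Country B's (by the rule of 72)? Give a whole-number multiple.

Only the 1.9-point difference matters.
72/1.9 ≈ 37.89 years per doubling of the ratio; 38 years gives 1.00 doublings, so ≈ 2×.

approximately 2 times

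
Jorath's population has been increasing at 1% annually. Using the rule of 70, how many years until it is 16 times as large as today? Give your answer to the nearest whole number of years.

At 1% it doubles every 70/1 ≈ 70.00 years.
16 = 2^4, so 4 doublings → 280 years.

approximately 280 years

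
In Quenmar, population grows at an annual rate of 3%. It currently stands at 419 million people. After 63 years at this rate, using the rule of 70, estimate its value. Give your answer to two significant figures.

It doubles every 70/3 ≈ 23.33 years, so 63 years is 2.70 doublings.
2^2.70 ≈ 6.50; 419 × 6.50 ≈ 2700 million people.

about 2700 million people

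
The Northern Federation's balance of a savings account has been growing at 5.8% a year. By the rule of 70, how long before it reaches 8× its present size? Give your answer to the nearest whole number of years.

36 years

One doubling takes 70/5.8 = 12.07 years.
8 = 2^3, so 3 doublings → 36 years.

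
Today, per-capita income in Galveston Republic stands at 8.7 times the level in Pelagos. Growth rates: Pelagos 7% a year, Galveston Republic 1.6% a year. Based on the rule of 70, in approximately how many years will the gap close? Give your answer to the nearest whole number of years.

The growth-rate gap is 7% − 1.6% = 5.4 percentage points.
So the ratio between them halves every 70/5.4 ≈ 12.96 years.
An 8.7 times gap takes log₂(8.7) ≈ 3.12 halvings to close: 3.12 × 12.96 ≈ 40 years.

roughly 40 years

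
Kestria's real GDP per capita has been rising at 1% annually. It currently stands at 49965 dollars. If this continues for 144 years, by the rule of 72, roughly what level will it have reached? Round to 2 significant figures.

around 200000 dollars

It doubles every 72/1 ≈ 72.00 years, so 144 years is 2.00 doublings.
2^2.00 ≈ 4.00; 49965 × 4.00 ≈ 200000 dollars.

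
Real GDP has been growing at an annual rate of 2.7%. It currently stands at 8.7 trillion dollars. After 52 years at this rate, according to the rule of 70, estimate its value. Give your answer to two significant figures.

approximately 35 trillion dollars

It doubles every 70/2.7 ≈ 25.93 years, so 52 years is 2.01 doublings.
2^2.01 ≈ 4.03; 8.7 × 4.03 ≈ 35 trillion dollars.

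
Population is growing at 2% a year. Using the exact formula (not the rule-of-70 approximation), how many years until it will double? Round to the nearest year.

t = ln(2) / ln(1 + 0.02) = 0.6931 / 0.019803 ≈ 35.00.
≈ 35 years.

35 years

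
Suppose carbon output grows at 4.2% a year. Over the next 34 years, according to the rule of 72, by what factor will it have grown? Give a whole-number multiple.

around 4 times

72/4.2 ≈ 17.14 years per doubling.
34 years fits 2 doublings: 2^2 = 4.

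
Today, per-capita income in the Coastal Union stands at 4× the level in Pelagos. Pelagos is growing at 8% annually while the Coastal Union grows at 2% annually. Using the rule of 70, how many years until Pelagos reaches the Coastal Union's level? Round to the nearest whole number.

The growth-rate gap is 8% − 2% = 6 percentage points.
So the ratio between them halves every 70/6 ≈ 11.67 years.
A 4× gap closes after 2 halvings: 2 × 11.67 ≈ 23 years.

roughly 23 years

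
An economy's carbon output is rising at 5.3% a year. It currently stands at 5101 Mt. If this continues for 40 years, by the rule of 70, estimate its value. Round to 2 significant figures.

It doubles every 70/5.3 ≈ 13.21 years, so 40 years is 3.03 doublings.
2^3.03 ≈ 8.17; 5101 × 8.17 ≈ 42000 Mt.

42000 Mt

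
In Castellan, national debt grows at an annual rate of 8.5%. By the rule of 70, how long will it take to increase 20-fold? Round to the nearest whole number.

One doubling takes 70/8.5 = 8.24 years.
Reaching 20× takes log₂(20) ≈ 4.32 doublings.
4.32 × 8.24 ≈ 36 years.

36 years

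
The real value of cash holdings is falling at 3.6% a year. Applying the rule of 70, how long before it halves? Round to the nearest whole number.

19 years

The rule works in reverse for decay: 70/3.6 ≈ 19.44 years to halve.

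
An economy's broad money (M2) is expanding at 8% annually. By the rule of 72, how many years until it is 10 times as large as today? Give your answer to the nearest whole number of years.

≈ 30 years

At 8% it doubles every 72/8 ≈ 9.00 years.
Reaching 10× takes log₂(10) ≈ 3.32 doublings.
3.32 × 9.00 ≈ 30 years.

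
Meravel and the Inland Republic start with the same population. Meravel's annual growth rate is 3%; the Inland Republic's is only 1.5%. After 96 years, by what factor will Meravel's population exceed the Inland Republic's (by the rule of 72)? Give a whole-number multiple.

Only the 1.5-point difference matters.
72/1.5 ≈ 48.00 years per doubling of the ratio; 96 years gives 2.00 doublings, so ≈ 4×.

about 4 times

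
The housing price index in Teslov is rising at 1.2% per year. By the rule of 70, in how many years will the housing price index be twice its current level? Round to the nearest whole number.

Doubling time ≈ 70 / 1.2 = 58.33 years.

≈ 58 years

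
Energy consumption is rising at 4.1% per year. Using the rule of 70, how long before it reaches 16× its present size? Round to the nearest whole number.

about 68 years

Doubling time ≈ 70/4.1 = 17.07 years.
16 = 2^4, so 4 doublings → 68 years.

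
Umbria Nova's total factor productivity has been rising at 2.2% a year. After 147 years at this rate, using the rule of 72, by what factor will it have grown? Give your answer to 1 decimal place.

Doubles every ≈ 32.73 years (72/2.2).
147 years is 4.49 doublings; 2^4.49 ≈ 22.5×.

22.5 times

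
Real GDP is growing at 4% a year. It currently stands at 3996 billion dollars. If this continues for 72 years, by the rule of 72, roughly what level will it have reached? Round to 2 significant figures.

about 64000 billion dollars

Doubling time ≈ 72/4 = 18.00 years.
72 years is 72/18.00 ≈ 4.00 doublings, a factor of 2^4.00 ≈ 16.00.
3996 × 16.00 ≈ 64000 billion dollars.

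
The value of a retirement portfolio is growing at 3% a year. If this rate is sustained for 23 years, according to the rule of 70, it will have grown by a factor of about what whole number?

Doubling time ≈ 70/3 = 23.33 years.
23/23.33 ≈ 1 doubling, so about 2^1 = 2×.

around 2 times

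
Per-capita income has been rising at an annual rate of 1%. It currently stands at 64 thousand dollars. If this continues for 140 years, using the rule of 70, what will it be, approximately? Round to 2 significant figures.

≈ 260 thousand dollars

It doubles every 70/1 ≈ 70.00 years, so 140 years is 2.00 doublings.
2^2.00 ≈ 4.00; 64 × 4.00 ≈ 260 thousand dollars.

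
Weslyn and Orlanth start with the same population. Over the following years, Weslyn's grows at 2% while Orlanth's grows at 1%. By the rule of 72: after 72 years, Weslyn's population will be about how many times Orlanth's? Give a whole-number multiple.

around 2 times

Only the 1-point difference matters.
72/1 ≈ 72.00 years per doubling of the ratio; 72 years gives 1.00 doublings, so ≈ 2×.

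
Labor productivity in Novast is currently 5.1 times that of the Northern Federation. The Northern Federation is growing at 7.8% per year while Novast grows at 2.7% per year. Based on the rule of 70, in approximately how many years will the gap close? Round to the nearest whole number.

32 years

the Northern Federation gains on Novast at 7.8% − 2.7% = 5.1 points a year.
At that relative rate the gap halves every 70/5.1 ≈ 13.73 years.
A 5.1 times gap takes log₂(5.1) ≈ 2.35 halvings to close: 2.35 × 13.73 ≈ 32 years.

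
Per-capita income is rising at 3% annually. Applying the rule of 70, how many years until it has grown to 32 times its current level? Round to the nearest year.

117 years

One doubling takes 70/3 = 23.33 years.
32× is 5 doublings, so 5 × 23.33 ≈ 117 years.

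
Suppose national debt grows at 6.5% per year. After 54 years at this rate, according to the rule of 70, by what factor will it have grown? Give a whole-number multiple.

Doubling time ≈ 70/6.5 = 10.77 years.
54/10.77 ≈ 5 doublings, so about 2^5 = 32×.

approximately 32 times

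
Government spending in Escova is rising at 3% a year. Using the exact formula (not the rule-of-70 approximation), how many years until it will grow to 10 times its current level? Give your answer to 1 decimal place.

77.9 years

t = ln(10) / ln(1 + 0.03) = 2.3026 / 0.029559 ≈ 77.90.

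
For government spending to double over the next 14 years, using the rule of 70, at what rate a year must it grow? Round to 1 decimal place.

70 / 14 ≈ 5.00, so about 5.0% a year.

about 5.0% a year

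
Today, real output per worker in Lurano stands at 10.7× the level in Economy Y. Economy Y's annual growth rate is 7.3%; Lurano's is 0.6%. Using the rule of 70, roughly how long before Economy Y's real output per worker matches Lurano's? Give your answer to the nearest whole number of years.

What matters is the difference: 6.7 pp.
Rule of 70 on the gap: the ratio halves every 70/6.7 ≈ 10.45 years.
A 10.7× gap takes log₂(10.7) ≈ 3.42 halvings to close: 3.42 × 10.45 ≈ 36 years.

≈ 36 years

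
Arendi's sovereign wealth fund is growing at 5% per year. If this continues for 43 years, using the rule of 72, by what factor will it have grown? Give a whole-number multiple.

Doubling time ≈ 72/5 = 14.40 years.
43/14.40 ≈ 3 doublings, so about 2^3 = 8×.

approximately 8 times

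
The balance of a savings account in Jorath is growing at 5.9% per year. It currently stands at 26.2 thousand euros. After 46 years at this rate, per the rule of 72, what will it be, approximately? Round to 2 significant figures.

≈ 360 thousand euros

It doubles every 72/5.9 ≈ 12.20 years, so 46 years is 3.77 doublings.
2^3.77 ≈ 13.64; 26.2 × 13.64 ≈ 360 thousand euros.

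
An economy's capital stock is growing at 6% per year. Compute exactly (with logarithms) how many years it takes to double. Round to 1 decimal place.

t = ln(2) / ln(1 + 0.06) = 0.6931 / 0.058269 ≈ 11.89.

11.9 years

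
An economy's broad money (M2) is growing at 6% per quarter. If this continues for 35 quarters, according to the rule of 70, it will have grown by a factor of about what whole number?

≈ 8 times

Doubling time ≈ 70/6 = 11.67 quarters.
35/11.67 ≈ 3 doublings, so about 2^3 = 8×.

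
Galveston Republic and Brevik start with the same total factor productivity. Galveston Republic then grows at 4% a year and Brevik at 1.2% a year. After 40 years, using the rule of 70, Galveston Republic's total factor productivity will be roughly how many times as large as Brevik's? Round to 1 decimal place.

Galveston Republic pulls ahead at 2.8 pp per year, so the ratio doubles every 70/2.8 ≈ 25.00 years.
In 40 years that's 1.60 doublings: 2^1.60 ≈ 3.0.

roughly 3.0 times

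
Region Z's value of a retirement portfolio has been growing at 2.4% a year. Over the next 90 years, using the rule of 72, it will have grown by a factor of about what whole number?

Doubling time ≈ 72/2.4 = 30.00 years.
90/30.00 ≈ 3 doublings, so about 2^3 = 8×.

approximately 8 times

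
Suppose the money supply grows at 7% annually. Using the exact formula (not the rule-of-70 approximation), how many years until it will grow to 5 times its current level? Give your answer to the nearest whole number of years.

t = ln(5) / ln(1 + 0.07) = 1.6094 / 0.067659 ≈ 23.79.
≈ 24 years.

24 years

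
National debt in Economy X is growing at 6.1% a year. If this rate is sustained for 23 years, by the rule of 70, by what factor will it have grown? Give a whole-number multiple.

about 4 times

Doubling time ≈ 70/6.1 = 11.48 years.
23/11.48 ≈ 2 doublings, so about 2^2 = 4×.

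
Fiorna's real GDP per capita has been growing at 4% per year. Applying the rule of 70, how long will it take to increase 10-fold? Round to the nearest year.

≈ 58 years

One doubling takes 70/4 = 17.50 years.
10× is log₂ 10 ≈ 3.32 doublings, so ≈ 3.32 × 17.50 = 58 years.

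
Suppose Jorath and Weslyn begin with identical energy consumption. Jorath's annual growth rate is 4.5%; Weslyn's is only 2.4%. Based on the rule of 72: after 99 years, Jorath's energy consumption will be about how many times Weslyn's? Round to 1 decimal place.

roughly 7.4 times

Jorath pulls ahead at 2.1 pp per year, so the ratio doubles every 72/2.1 ≈ 34.29 years.
In 99 years that's 2.89 doublings: 2^2.89 ≈ 7.4.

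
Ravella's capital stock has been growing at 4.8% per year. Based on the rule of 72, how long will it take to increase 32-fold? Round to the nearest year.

roughly 75 years

One doubling takes 72/4.8 = 15.00 years.
32 = 2^5, so 5 doublings → 75 years.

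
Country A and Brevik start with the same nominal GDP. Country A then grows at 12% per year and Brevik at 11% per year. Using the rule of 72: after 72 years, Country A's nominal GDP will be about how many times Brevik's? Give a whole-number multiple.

≈ 2 times

Country A pulls ahead at 1 pp per year, so the ratio doubles every 72/1 ≈ 72.00 years.
In 72 years that's 1.00 doublings: 2^1.00 ≈ 2.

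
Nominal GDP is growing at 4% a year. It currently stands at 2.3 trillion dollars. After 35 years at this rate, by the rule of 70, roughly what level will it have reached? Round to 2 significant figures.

It doubles every 70/4 ≈ 17.50 years, so 35 years is 2.00 doublings.
2^2.00 ≈ 4.00; 2.3 × 4.00 ≈ 9.2 trillion dollars.

around 9.2 trillion dollars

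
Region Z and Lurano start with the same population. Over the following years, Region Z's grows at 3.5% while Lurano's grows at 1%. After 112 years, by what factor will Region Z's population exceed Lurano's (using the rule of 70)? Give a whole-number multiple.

Only the 2.5-point difference matters.
70/2.5 ≈ 28.00 years per doubling of the ratio; 112 years gives 4.00 doublings, so ≈ 16×.

approximately 16 times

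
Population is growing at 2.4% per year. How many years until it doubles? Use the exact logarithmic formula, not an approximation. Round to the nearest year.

t = ln(2) / ln(1 + 0.024) = 0.6931 / 0.023717 ≈ 29.22.
≈ 29 years.

29 years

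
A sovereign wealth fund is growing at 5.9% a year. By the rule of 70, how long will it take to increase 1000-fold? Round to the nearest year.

One doubling takes 70/5.9 = 11.86 years.
1000× is log₂ 1000 ≈ 9.97 doublings, so ≈ 9.97 × 11.86 = 118 years.

approximately 118 years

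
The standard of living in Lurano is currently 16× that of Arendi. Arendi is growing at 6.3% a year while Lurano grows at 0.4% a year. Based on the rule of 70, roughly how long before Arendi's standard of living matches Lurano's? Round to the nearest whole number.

The growth-rate gap is 6.3% − 0.4% = 5.9 percentage points.
So the ratio between them halves every 70/5.9 ≈ 11.86 years.
A 16× gap closes after 4 halvings: 4 × 11.86 ≈ 47 years.

roughly 47 years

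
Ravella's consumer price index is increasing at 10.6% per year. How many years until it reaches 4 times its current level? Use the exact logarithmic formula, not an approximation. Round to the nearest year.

14 years

t = ln(4) / ln(1 + 0.106) = 1.3863 / 0.100750 ≈ 13.76.
≈ 14 years.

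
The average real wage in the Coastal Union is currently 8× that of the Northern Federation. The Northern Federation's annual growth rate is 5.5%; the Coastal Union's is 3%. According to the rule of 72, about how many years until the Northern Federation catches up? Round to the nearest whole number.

approximately 86 years

What matters is the difference: 2.5 pp.
Rule of 72 on the gap: the ratio halves every 72/2.5 ≈ 28.80 years.
An 8× gap closes after 3 halvings: 3 × 28.80 ≈ 86 years.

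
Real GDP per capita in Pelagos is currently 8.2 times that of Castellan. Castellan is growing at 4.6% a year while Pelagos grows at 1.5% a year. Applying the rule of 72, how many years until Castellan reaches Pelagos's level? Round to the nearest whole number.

What matters is the difference: 3.1 pp.
Rule of 72 on the gap: the ratio halves every 72/3.1 ≈ 23.23 years.
An 8.2 times gap takes log₂(8.2) ≈ 3.04 halvings to close: 3.04 × 23.23 ≈ 71 years.

roughly 71 years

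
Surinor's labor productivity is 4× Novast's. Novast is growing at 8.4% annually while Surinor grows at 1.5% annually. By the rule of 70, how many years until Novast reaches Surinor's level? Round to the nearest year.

20 years

Novast gains on Surinor at 8.4% − 1.5% = 6.9 points a year.
At that relative rate the gap halves every 70/6.9 ≈ 10.14 years.
A 4× gap closes after 2 halvings: 2 × 10.14 ≈ 20 years.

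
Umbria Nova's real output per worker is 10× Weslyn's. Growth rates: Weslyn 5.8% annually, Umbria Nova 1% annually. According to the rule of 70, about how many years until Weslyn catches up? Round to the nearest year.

approximately 48 years

What matters is the difference: 4.8 pp.
Rule of 70 on the gap: the ratio halves every 70/4.8 ≈ 14.58 years.
A 10× gap takes log₂(10) ≈ 3.32 halvings to close: 3.32 × 14.58 ≈ 48 years.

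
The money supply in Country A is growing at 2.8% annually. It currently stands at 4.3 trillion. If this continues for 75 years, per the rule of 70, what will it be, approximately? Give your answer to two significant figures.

Doubling time ≈ 70/2.8 = 25.00 years.
75 years is 75/25.00 ≈ 3.00 doublings, a factor of 2^3.00 ≈ 8.00.
4.3 × 8.00 ≈ 34 trillion.

roughly 34 trillion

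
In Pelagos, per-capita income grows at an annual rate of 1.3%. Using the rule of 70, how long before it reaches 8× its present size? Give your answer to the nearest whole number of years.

162 years

Doubling time ≈ 70/1.3 = 53.85 years.
8 = 2^3, so 3 doublings → 162 years.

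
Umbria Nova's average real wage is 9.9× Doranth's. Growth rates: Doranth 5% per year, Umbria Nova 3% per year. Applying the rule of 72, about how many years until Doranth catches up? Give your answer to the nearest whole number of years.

approximately 119 years

The growth-rate gap is 5% − 3% = 2 percentage points.
So the ratio between them halves every 72/2 ≈ 36.00 years.
A 9.9× gap takes log₂(9.9) ≈ 3.31 halvings to close: 3.31 × 36.00 ≈ 119 years.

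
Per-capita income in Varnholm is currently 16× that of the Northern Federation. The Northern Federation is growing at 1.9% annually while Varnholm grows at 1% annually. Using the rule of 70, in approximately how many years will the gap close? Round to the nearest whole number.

What matters is the difference: 0.9 pp.
Rule of 70 on the gap: the ratio halves every 70/0.9 ≈ 77.78 years.
A 16× gap closes after 4 halvings: 4 × 77.78 ≈ 311 years.

approximately 311 years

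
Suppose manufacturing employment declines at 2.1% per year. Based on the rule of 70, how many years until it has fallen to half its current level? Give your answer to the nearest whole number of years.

Falling at 2.1%, it halves about every 70/2.1 = 33.33 years.

≈ 33 years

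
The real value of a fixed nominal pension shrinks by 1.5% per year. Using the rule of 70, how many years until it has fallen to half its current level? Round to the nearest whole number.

The rule works in reverse for decay: 70/1.5 ≈ 46.67 years to halve.

≈ 47 years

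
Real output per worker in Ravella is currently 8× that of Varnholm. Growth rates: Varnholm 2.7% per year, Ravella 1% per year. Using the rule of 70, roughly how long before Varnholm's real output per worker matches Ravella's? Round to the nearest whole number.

about 124 years

What matters is the difference: 1.7 pp.
Rule of 70 on the gap: the ratio halves every 70/1.7 ≈ 41.18 years.
An 8× gap closes after 3 halvings: 3 × 41.18 ≈ 124 years.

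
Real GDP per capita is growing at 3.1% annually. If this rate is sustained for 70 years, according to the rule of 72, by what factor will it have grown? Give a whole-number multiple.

8 times

Doubling time ≈ 72/3.1 = 23.23 years.
70/23.23 ≈ 3 doublings, so about 2^3 = 8×.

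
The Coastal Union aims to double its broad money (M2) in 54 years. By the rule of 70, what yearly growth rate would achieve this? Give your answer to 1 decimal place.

≈ 1.3%

70 / 54 ≈ 1.30, so about 1.3% per year.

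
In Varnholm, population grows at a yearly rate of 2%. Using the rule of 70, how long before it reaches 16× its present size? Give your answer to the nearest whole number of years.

One doubling takes 70/2 = 35.00 years.
Getting to 16× needs 4 doublings: 4 × 35.00 ≈ 140 years.

approximately 140 years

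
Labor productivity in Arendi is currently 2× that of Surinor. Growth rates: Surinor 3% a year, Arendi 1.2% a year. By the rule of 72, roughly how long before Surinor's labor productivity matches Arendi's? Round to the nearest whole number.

≈ 40 years

The growth-rate gap is 3% − 1.2% = 1.8 percentage points.
So the ratio between them halves every 72/1.8 ≈ 40.00 years.
A 2× gap closes after 1 halving: 1 × 40.00 ≈ 40 years.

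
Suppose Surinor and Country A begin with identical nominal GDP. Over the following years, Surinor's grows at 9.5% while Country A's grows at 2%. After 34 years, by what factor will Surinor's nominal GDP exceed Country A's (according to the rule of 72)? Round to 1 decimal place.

about 11.6 times

Only the 7.5-point difference matters.
72/7.5 ≈ 9.60 years per doubling of the ratio; 34 years gives 3.54 doublings, so ≈ 11.6×.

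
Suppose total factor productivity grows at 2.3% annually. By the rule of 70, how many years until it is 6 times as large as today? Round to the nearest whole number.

Doubling time ≈ 70/2.3 = 30.43 years.
6× is log₂ 6 ≈ 2.58 doublings, so ≈ 2.58 × 30.43 = 79 years.

≈ 79 years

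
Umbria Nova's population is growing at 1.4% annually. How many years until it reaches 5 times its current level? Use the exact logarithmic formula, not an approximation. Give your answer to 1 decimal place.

115.8 years

t = ln(5) / ln(1 + 0.014) = 1.6094 / 0.013903 ≈ 115.76.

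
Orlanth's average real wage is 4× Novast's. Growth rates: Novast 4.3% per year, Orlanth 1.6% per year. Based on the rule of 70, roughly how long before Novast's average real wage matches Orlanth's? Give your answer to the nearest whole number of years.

roughly 52 years

Novast gains on Orlanth at 4.3% − 1.6% = 2.7 points a year.
At that relative rate the gap halves every 70/2.7 ≈ 25.93 years.
A 4× gap closes after 2 halvings: 2 × 25.93 ≈ 52 years.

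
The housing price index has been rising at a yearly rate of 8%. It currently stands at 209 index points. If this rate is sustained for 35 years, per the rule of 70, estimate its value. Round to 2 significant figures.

It doubles every 70/8 ≈ 8.75 years, so 35 years is 4.00 doublings.
2^4.00 ≈ 16.00; 209 × 16.00 ≈ 3300 index points.

approximately 3300 index points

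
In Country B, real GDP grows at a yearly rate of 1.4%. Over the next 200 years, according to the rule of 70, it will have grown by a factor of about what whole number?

70/1.4 ≈ 50.00 years per doubling.
200 years fits 4 doublings: 2^4 = 16.

approximately 16 times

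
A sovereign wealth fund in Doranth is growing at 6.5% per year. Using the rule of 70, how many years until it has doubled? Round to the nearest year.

At 6.5%, doubling takes about 70/6.5 = 10.77 years.

about 11 years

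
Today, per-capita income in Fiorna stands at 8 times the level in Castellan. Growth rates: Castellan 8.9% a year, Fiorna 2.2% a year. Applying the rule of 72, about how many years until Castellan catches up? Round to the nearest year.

≈ 32 years

The growth-rate gap is 8.9% − 2.2% = 6.7 percentage points.
So the ratio between them halves every 72/6.7 ≈ 10.75 years.
An 8 times gap closes after 3 halvings: 3 × 10.75 ≈ 32 years.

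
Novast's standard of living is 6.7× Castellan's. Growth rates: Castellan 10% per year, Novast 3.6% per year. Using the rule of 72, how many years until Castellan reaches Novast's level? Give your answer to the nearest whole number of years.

about 31 years

What matters is the difference: 6.4 pp.
Rule of 72 on the gap: the ratio halves every 72/6.4 ≈ 11.25 years.
A 6.7× gap takes log₂(6.7) ≈ 2.74 halvings to close: 2.74 × 11.25 ≈ 31 years.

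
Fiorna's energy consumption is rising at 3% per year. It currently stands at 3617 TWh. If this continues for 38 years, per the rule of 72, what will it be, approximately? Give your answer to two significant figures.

≈ 11000 TWh

Doubling time ≈ 72/3 = 24.00 years.
38 years is 38/24.00 ≈ 1.58 doublings, a factor of 2^1.58 ≈ 2.99.
3617 × 2.99 ≈ 11000 TWh.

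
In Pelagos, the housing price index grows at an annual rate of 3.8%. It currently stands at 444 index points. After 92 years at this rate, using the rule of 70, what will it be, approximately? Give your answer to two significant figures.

Doubling time ≈ 70/3.8 = 18.42 years.
92 years is 92/18.42 ≈ 4.99 doublings, a factor of 2^4.99 ≈ 31.78.
444 × 31.78 ≈ 14000 index points.

14000 index points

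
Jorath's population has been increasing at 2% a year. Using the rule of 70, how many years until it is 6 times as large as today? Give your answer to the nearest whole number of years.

Doubling time ≈ 70/2 = 35.00 years.
6× is log₂ 6 ≈ 2.58 doublings, so ≈ 2.58 × 35.00 = 90 years.

90 years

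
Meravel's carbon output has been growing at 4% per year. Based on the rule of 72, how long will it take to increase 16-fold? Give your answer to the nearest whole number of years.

roughly 72 years

One doubling takes 72/4 = 18.00 years.
16 = 2^4, so 4 doublings → 72 years.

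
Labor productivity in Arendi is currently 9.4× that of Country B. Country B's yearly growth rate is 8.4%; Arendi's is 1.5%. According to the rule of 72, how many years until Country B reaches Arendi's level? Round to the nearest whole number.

≈ 34 years

Country B gains on Arendi at 8.4% − 1.5% = 6.9 points a year.
At that relative rate the gap halves every 72/6.9 ≈ 10.43 years.
A 9.4× gap takes log₂(9.4) ≈ 3.23 halvings to close: 3.23 × 10.43 ≈ 34 years.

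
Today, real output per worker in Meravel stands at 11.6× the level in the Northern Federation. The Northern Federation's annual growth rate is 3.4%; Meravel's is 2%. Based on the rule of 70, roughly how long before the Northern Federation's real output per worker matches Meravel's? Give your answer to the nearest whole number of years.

roughly 177 years

the Northern Federation gains on Meravel at 3.4% − 2% = 1.4 points a year.
At that relative rate the gap halves every 70/1.4 ≈ 50.00 years.
An 11.6× gap takes log₂(11.6) ≈ 3.54 halvings to close: 3.54 × 50.00 ≈ 177 years.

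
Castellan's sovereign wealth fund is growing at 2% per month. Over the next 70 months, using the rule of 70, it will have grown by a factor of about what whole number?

At 2% one doubling takes ≈ 35.00 months; 70 months is 2 of them, so ×4.

about 4 times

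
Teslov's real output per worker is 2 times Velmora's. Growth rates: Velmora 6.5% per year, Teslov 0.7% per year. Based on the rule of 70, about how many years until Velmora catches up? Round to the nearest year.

roughly 12 years

The growth-rate gap is 6.5% − 0.7% = 5.8 percentage points.
So the ratio between them halves every 70/5.8 ≈ 12.07 years.
A 2 times gap closes after 1 halving: 1 × 12.07 ≈ 12 years.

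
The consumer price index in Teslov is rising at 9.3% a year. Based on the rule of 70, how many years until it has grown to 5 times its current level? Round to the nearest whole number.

One doubling takes 70/9.3 = 7.53 years.
5× is log₂ 5 ≈ 2.32 doublings, so ≈ 2.32 × 7.53 = 17 years.

roughly 17 years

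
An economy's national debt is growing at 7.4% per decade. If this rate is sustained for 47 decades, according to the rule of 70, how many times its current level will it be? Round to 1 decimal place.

≈ 31.3 times

Doubling time ≈ 70/7.4 = 9.46 decades.
47 decades / 9.46 ≈ 4.97 doublings → factor 2^4.97 ≈ 31.3.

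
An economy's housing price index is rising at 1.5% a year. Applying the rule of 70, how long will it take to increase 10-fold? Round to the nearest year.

roughly 155 years

One doubling takes 70/1.5 = 46.67 years.
Reaching 10× takes log₂(10) ≈ 3.32 doublings.
3.32 × 46.67 ≈ 155 years.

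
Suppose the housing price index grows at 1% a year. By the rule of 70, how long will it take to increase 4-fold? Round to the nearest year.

roughly 140 years

Doubling time ≈ 70/1 = 70.00 years.
4 = 2^2, so 2 doublings → 140 years.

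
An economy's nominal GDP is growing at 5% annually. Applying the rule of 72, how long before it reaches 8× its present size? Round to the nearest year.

Doubling time ≈ 72/5 = 14.40 years.
8× is 3 doublings, so 3 × 14.40 ≈ 43 years.

approximately 43 years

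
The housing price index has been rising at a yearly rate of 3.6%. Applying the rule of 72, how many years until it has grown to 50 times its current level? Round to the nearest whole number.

One doubling takes 72/3.6 = 20.00 years.
50× is log₂ 50 ≈ 5.64 doublings, so ≈ 5.64 × 20.00 = 113 years.

about 113 years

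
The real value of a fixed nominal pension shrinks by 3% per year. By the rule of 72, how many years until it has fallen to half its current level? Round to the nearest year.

Falling at 3%, it halves about every 72/3 = 24.00 years.

≈ 24 years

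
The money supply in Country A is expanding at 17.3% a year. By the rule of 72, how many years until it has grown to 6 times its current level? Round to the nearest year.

One doubling takes 72/17.3 = 4.16 years.
6× is log₂ 6 ≈ 2.58 doublings, so ≈ 2.58 × 4.16 = 11 years.

roughly 11 years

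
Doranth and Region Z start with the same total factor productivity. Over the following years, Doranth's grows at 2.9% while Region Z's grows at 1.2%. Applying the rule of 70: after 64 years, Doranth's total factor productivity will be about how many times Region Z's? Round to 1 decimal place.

2.9 times

Only the 1.7-point difference matters.
70/1.7 ≈ 41.18 years per doubling of the ratio; 64 years gives 1.55 doublings, so ≈ 2.9×.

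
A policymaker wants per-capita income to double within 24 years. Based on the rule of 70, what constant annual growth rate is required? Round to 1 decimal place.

70 / 24 ≈ 2.92, so about 2.9% a year.

≈ 2.9% a year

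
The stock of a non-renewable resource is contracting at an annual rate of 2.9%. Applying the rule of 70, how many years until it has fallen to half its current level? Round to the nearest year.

Halving time ≈ 70 / 2.9 = 24.14 → 24 years.

approximately 24 years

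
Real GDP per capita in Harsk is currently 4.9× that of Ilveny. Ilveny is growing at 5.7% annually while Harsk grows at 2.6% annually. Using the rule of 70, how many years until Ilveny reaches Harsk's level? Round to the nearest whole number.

What matters is the difference: 3.1 pp.
Rule of 70 on the gap: the ratio halves every 70/3.1 ≈ 22.58 years.
A 4.9× gap takes log₂(4.9) ≈ 2.29 halvings to close: 2.29 × 22.58 ≈ 52 years.

approximately 52 years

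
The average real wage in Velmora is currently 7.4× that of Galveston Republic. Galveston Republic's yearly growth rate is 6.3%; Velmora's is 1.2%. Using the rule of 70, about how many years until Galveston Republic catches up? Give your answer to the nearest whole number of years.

The growth-rate gap is 6.3% − 1.2% = 5.1 percentage points.
So the ratio between them halves every 70/5.1 ≈ 13.73 years.
A 7.4× gap takes log₂(7.4) ≈ 2.89 halvings to close: 2.89 × 13.73 ≈ 40 years.

around 40 years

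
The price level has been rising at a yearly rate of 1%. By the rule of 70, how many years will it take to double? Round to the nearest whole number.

70/1 ≈ 70.00, so it doubles roughly every 70 years.

around 70 years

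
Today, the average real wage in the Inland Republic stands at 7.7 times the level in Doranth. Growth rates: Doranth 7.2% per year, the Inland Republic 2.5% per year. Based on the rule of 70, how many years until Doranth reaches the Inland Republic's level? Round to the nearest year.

Doranth gains on the Inland Republic at 7.2% − 2.5% = 4.7 points a year.
At that relative rate the gap halves every 70/4.7 ≈ 14.89 years.
A 7.7 times gap takes log₂(7.7) ≈ 2.94 halvings to close: 2.94 × 14.89 ≈ 44 years.

around 44 years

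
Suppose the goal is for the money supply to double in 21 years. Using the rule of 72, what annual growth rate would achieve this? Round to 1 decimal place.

72 / 21 ≈ 3.43, so about 3.4% annually.

3.4%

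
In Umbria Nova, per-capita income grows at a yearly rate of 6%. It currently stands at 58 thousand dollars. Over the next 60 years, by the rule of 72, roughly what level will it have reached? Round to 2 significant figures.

It doubles every 72/6 ≈ 12.00 years, so 60 years is 5.00 doublings.
2^5.00 ≈ 32.00; 58 × 32.00 ≈ 1900 thousand dollars.

1900 thousand dollars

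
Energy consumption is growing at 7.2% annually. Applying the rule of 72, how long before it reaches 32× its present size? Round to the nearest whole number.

about 50 years

At 7.2% it doubles every 72/7.2 ≈ 10.00 years.
32× is 5 doublings, so 5 × 10.00 ≈ 50 years.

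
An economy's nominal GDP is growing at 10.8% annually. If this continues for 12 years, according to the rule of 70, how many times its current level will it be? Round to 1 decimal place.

Doubles every ≈ 6.48 years (70/10.8).
12 years is 1.85 doublings; 2^1.85 ≈ 3.6×.

approximately 3.6 times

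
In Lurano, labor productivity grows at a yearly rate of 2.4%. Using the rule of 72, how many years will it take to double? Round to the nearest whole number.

72/2.4 ≈ 30.00, so it doubles roughly every 30 years.

30 years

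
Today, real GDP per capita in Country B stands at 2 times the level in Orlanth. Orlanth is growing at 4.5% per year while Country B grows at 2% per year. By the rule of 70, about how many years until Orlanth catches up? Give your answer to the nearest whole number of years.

Orlanth gains on Country B at 4.5% − 2% = 2.5 points a year.
At that relative rate the gap halves every 70/2.5 ≈ 28.00 years.
A 2 times gap closes after 1 halving: 1 × 28.00 ≈ 28 years.

around 28 years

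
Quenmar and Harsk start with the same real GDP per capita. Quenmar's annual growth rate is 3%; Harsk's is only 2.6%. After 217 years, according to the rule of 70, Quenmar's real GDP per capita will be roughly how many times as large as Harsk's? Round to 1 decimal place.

Only the 0.4-point difference matters.
70/0.4 ≈ 175.00 years per doubling of the ratio; 217 years gives 1.24 doublings, so ≈ 2.4×.

≈ 2.4 times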